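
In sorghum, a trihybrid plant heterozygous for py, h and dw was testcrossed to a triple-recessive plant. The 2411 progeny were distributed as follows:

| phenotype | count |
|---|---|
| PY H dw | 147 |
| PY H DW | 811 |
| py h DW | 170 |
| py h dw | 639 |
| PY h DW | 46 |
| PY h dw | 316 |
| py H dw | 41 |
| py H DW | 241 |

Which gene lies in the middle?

h

The two most frequent reciprocal classes, py h dw and PY H DW, are the parental types, so the F1 was py h dw / PY H DW.
The two rarest classes, py H dw and PY h DW, are the double crossovers. Comparing them with the parentals, only the h allele has switched, so h is the middle locus and the order is py – h – dw.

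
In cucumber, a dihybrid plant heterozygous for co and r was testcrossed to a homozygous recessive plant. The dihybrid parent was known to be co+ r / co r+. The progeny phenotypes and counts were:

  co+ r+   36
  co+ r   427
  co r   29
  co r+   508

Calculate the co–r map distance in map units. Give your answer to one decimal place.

The recombinant classes are co+ r+ and co r: 36 + 29 = 65.
Recombination frequency = 65/1000 = 0.0650 ≈ 6.5%, i.e. 6.5 map units.

6.5 map units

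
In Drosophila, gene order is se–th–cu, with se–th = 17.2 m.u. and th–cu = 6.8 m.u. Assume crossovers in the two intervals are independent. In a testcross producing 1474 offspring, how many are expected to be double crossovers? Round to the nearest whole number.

17

Map distances give recombination frequencies of 0.172 and 0.068 for the two intervals.
With no interference, expected double-crossover frequency = 0.172 × 0.068 = 0.01170.
Expected number = 0.01170 × 1474 = 17.24 ≈ 17.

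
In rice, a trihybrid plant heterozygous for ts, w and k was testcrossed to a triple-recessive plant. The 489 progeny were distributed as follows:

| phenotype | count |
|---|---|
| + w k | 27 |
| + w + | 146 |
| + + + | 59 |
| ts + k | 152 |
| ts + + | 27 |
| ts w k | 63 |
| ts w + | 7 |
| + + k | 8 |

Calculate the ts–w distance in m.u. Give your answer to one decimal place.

The two most frequent reciprocal classes, ts + k and + w +, are the parental types, so the F1 was ts + k / + w +.
The two rarest classes, + + k and ts w +, are the double crossovers. Comparing them with the parentals, only the ts allele has switched, so ts is the middle locus and the order is w – ts – k.
Crossovers in the w–ts interval produce the single-crossover classes ts w k and + + + (63 + 59 = 122) plus the double crossovers (15).
RF(w–ts) = (122 + 15) / 489 = 137/489 = 0.2802 → 28.0 m.u.

28.0 m.u.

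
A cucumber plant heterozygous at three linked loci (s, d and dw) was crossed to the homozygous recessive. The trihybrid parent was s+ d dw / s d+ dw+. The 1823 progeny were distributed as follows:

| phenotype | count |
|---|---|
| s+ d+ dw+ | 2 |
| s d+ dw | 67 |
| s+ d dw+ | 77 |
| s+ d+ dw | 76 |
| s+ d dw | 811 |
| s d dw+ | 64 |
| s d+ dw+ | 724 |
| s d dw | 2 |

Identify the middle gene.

The two rarest classes, s d dw and s+ d+ dw+, are the double crossovers. Comparing them with the parentals, only the s allele has switched, so s is the middle locus and the order is d – s – dw.

s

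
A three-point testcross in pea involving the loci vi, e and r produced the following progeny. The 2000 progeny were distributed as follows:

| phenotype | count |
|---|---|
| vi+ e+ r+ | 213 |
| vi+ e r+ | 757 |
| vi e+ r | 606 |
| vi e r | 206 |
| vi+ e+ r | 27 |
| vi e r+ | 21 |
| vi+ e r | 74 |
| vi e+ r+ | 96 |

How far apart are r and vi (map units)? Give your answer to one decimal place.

10.9 map units

The two most frequent reciprocal classes, vi+ e r+ and vi e+ r, are the parental types, so the F1 was vi+ e r+ / vi e+ r.
The two rarest classes, vi e r+ and vi+ e+ r, are the double crossovers. Comparing them with the parentals, only the vi allele has switched, so vi is the middle locus and the order is e – vi – r.
Crossovers in the vi–r interval produce the single-crossover classes vi+ e r and vi e+ r+ (74 + 96 = 170) plus the double crossovers (48).
RF(vi–r) = (170 + 48) / 2000 = 218/2000 = 0.1090 → 10.9 map units.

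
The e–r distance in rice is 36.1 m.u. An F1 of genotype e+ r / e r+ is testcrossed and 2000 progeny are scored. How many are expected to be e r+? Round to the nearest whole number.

639

A map distance of 36.1 m.u. corresponds to a recombination frequency of 0.361.
The F1 is e+ r / e r+, so e r+ is a parental gamete class with expected frequency (1 − r)/2 = 0.639/2 = 0.3195.
Expected number = 0.3195 × 2000 = 639.00 ≈ 639.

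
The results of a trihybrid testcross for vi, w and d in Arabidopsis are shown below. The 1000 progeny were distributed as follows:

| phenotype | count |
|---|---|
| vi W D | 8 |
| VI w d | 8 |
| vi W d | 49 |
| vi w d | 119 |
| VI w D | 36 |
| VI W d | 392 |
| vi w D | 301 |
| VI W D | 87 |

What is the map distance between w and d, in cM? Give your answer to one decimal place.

22.2 cM

The two most frequent reciprocal classes, vi w D and VI W d, are the parental types, so the F1 was vi w D / VI W d.
The two rarest classes, vi W D and VI w d, are the double crossovers. Comparing them with the parentals, only the w allele has switched, so w is the middle locus and the order is d – w – vi.
Crossovers in the d–w interval produce the single-crossover classes vi w d and VI W D (119 + 87 = 206) plus the double crossovers (16).
RF(d–w) = (206 + 16) / 1000 = 222/1000 = 0.2220 → 22.2 cM.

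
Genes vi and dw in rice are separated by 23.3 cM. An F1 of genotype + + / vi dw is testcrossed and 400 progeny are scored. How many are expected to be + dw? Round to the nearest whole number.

A map distance of 23.3 cM corresponds to a recombination frequency of 0.233.
The F1 is + + / vi dw, so + dw is a recombinant gamete class with expected frequency r/2 = 0.233/2 = 0.1165.
Expected number = 0.1165 × 400 = 46.60 ≈ 47.

47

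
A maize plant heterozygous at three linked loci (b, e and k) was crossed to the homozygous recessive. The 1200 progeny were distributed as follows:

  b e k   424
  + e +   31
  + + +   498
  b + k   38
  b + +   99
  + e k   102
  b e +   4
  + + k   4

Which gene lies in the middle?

The two most frequent reciprocal classes, + + + and b e k, are the parental types, so the F1 was + + + / b e k.
The two rarest classes, + + k and b e +, are the double crossovers. Comparing them with the parentals, only the k allele has switched, so k is the middle locus and the order is b – k – e.

k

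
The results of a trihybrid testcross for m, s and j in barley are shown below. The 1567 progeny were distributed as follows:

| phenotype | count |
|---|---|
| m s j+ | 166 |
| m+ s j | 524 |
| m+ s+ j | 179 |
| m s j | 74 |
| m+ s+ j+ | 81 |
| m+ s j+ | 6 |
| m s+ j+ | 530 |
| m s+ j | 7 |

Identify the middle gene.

The two most frequent reciprocal classes, m s+ j+ and m+ s j, are the parental types, so the F1 was m s+ j+ / m+ s j.
The two rarest classes, m s+ j and m+ s j+, are the double crossovers. Comparing them with the parentals, only the j allele has switched, so j is the middle locus and the order is s – j – m.

j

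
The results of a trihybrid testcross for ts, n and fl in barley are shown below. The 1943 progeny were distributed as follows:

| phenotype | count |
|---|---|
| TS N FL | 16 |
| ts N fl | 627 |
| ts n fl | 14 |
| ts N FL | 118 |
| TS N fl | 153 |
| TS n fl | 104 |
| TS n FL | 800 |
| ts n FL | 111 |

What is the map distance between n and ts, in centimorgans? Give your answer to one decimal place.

The two most frequent reciprocal classes, TS n FL and ts N fl, are the parental types, so the F1 was TS n FL / ts N fl.
The two rarest classes, TS N FL and ts n fl, are the double crossovers. Comparing them with the parentals, only the n allele has switched, so n is the middle locus and the order is ts – n – fl.
Crossovers in the ts–n interval produce the single-crossover classes ts n FL and TS N fl (111 + 153 = 264) plus the double crossovers (30).
RF(ts–n) = (264 + 30) / 1943 = 294/1943 = 0.1513 → 15.1 centimorgans.

15.1 centimorgans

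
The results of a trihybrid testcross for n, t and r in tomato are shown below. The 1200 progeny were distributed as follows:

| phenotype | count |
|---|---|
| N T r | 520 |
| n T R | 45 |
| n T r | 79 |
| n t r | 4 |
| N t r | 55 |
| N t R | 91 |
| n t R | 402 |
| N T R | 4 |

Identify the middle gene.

The two most frequent reciprocal classes, N T r and n t R, are the parental types, so the F1 was N T r / n t R.
The two rarest classes, N T R and n t r, are the double crossovers. Comparing them with the parentals, only the r allele has switched, so r is the middle locus and the order is t – r – n.

r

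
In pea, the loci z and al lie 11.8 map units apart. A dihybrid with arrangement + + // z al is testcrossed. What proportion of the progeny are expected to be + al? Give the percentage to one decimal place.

5.9%

A map distance of 11.8 map units corresponds to a recombination frequency of 0.118.
The F1 is + + / z al, so + al is a recombinant gamete class with expected frequency r/2 = 0.118/2 = 0.0590.
That is 0.0590 = 5.9% of the progeny.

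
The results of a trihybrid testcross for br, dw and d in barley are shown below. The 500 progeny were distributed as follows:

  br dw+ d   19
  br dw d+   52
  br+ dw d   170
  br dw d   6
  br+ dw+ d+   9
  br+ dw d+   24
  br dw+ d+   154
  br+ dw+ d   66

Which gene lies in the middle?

The two most frequent reciprocal classes, br dw+ d+ and br+ dw d, are the parental types, so the F1 was br dw+ d+ / br+ dw d.
The two rarest classes, br+ dw+ d+ and br dw d, are the double crossovers. Comparing them with the parentals, only the br allele has switched, so br is the middle locus and the order is dw – br – d.

br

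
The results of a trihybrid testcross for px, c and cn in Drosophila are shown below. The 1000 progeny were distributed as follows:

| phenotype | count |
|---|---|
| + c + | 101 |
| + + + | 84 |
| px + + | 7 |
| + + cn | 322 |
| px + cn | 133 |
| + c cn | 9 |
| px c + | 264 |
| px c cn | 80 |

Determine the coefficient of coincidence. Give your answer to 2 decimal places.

The two most frequent reciprocal classes, px c + and + + cn, are the parental types, so the F1 was px c + / + + cn.
The two rarest classes, px + + and + c cn, are the double crossovers. Comparing them with the parentals, only the c allele has switched, so c is the middle locus and the order is px – c – cn.
px–c: (234 + 16)/1000 = 0.2500; c–cn: (164 + 16)/1000 = 0.1800.
Expected DCO frequency = 0.2500 × 0.1800 ≈ 0.04500; observed = 16/1000 ≈ 0.01600.
Coefficient of coincidence = 0.01600/0.04500 ≈ 0.36.

0.36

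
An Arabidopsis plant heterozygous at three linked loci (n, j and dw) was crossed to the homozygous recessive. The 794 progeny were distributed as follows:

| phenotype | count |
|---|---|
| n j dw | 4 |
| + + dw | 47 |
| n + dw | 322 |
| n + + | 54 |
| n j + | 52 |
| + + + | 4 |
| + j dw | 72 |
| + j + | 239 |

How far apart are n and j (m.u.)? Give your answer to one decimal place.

The two most frequent reciprocal classes, + j + and n + dw, are the parental types, so the F1 was + j + / n + dw.
The two rarest classes, + + + and n j dw, are the double crossovers. Comparing them with the parentals, only the j allele has switched, so j is the middle locus and the order is n – j – dw.
Crossovers in the n–j interval produce the single-crossover classes n j + and + + dw (52 + 47 = 99) plus the double crossovers (8).
RF(n–j) = (99 + 8) / 794 = 107/794 = 0.1348 → 13.5 m.u.

13.5 m.u.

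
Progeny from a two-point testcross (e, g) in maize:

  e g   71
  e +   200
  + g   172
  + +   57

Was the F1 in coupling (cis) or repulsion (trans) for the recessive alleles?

The two most frequent classes are + g (172) and e + (200); these are the parental (non-recombinant) types.
So the F1 carried + g on one chromosome and e + on the other — the recessive alleles are on opposite chromosomes (trans / repulsion).

trans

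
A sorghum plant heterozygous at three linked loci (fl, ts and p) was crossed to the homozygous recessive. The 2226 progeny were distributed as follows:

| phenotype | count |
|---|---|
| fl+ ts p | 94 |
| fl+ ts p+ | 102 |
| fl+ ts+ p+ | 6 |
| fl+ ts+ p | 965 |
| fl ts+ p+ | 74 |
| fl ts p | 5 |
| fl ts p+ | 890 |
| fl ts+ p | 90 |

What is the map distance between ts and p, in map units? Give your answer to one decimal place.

8.0 map units

The two most frequent reciprocal classes, fl ts p+ and fl+ ts+ p, are the parental types, so the F1 was fl ts p+ / fl+ ts+ p.
The two rarest classes, fl ts p and fl+ ts+ p+, are the double crossovers. Comparing them with the parentals, only the p allele has switched, so p is the middle locus and the order is fl – p – ts.
Crossovers in the p–ts interval produce the single-crossover classes fl ts+ p+ and fl+ ts p (74 + 94 = 168) plus the double crossovers (11).
RF(p–ts) = (168 + 11) / 2226 = 179/2226 = 0.0804 → 8.0 map units.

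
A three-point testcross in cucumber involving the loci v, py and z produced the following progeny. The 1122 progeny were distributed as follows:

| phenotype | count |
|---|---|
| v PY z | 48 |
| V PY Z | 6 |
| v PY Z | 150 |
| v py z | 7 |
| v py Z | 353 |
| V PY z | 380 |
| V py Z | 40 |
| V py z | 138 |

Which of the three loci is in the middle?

z

The two most frequent reciprocal classes, v py Z and V PY z, are the parental types, so the F1 was v py Z / V PY z.
The two rarest classes, v py z and V PY Z, are the double crossovers. Comparing them with the parentals, only the z allele has switched, so z is the middle locus and the order is v – z – py.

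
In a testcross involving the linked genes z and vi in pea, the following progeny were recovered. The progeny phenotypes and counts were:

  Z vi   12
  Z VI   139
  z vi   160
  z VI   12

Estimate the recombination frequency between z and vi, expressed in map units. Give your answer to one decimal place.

7.4 map units

The two most frequent classes, Z VI (139) and z vi (160), are the parental types, so the F1 was Z VI / z vi.
The recombinant classes are Z vi and z VI: 12 + 12 = 24.
Recombination frequency = 24/323 = 0.0743 ≈ 7.4%, i.e. 7.4 map units.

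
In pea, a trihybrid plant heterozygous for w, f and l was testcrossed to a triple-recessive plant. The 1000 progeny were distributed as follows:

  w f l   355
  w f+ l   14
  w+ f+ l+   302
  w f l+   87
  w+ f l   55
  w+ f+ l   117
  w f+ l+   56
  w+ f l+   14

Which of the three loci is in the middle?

The two most frequent reciprocal classes, w+ f+ l+ and w f l, are the parental types, so the F1 was w+ f+ l+ / w f l.
The two rarest classes, w+ f l+ and w f+ l, are the double crossovers. Comparing them with the parentals, only the f allele has switched, so f is the middle locus and the order is w – f – l.

f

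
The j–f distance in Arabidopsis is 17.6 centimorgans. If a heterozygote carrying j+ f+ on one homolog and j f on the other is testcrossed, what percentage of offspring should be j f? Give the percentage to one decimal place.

41.2%

A map distance of 17.6 centimorgans corresponds to a recombination frequency of 0.176.
The F1 is j+ f+ / j f, so j f is a parental gamete class with expected frequency (1 − r)/2 = 0.824/2 = 0.4120.
That is 0.4120 = 41.2% of the progeny.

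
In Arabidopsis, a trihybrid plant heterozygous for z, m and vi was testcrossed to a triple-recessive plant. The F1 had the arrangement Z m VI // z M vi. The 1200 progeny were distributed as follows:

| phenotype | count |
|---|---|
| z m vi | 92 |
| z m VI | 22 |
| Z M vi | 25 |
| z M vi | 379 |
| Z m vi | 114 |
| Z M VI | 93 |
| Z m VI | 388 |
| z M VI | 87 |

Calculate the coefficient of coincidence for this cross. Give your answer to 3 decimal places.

0.980

The two rarest classes, z m VI and Z M vi, are the double crossovers. Comparing them with the parentals, only the z allele has switched, so z is the middle locus and the order is vi – z – m.
vi–z: (201 + 47)/1200 = 0.2067; z–m: (185 + 47)/1200 = 0.1933.
Expected DCO frequency = 0.2067 × 0.1933 ≈ 0.03996; observed = 47/1200 ≈ 0.03917.
Coefficient of coincidence = 0.03917/0.03996 ≈ 0.980.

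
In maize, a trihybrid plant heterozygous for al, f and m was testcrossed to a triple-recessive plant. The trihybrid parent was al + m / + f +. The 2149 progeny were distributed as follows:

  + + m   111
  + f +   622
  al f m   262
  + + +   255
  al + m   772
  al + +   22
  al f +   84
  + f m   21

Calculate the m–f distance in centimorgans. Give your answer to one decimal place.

The two rarest classes, al + + and + f m, are the double crossovers. Comparing them with the parentals, only the m allele has switched, so m is the middle locus and the order is al – m – f.
Crossovers in the m–f interval produce the single-crossover classes al f m and + + + (262 + 255 = 517) plus the double crossovers (43).
RF(m–f) = (517 + 43) / 2149 = 560/2149 = 0.2606 → 26.1 centimorgans.

26.1 centimorgans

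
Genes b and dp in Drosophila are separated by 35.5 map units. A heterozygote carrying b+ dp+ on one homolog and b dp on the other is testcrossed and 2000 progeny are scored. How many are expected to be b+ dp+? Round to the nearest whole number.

645

A map distance of 35.5 map units corresponds to a recombination frequency of 0.355.
The F1 is b+ dp+ / b dp, so b+ dp+ is a parental gamete class with expected frequency (1 − r)/2 = 0.645/2 = 0.3225.
Expected number = 0.3225 × 2000 = 645.00 ≈ 645.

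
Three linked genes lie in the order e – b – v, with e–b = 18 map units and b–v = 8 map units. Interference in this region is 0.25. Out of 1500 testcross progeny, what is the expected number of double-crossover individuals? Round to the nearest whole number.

Map distances give recombination frequencies of 0.180 and 0.080 for the two intervals.
With interference 0.25 (so coincidence = 0.75), expected double-crossover frequency = 0.180 × 0.080 × 0.75 = 0.01080.
Expected number = 0.01080 × 1500 = 16.20 ≈ 16.

16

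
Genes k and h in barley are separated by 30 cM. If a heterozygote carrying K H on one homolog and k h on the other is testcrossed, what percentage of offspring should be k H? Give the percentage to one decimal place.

15.0%

A map distance of 30 cM corresponds to a recombination frequency of 0.300.
The F1 is K H / k h, so k H is a recombinant gamete class with expected frequency r/2 = 0.300/2 = 0.1500.
That is 0.1500 = 15.0% of the progeny.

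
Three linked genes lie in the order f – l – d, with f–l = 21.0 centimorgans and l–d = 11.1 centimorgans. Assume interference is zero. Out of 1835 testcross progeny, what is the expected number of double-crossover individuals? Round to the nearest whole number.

43

Map distances give recombination frequencies of 0.210 and 0.111 for the two intervals.
With no interference, expected double-crossover frequency = 0.210 × 0.111 = 0.02331.
Expected number = 0.02331 × 1835 = 42.77 ≈ 43.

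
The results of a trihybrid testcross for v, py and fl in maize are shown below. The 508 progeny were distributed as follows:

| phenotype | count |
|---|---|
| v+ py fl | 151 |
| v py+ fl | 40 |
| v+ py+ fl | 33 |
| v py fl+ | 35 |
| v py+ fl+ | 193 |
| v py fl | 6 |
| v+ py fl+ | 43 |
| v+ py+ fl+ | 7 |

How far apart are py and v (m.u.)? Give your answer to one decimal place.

15.9 m.u.

The two most frequent reciprocal classes, v+ py fl and v py+ fl+, are the parental types, so the F1 was v+ py fl / v py+ fl+.
The two rarest classes, v py fl and v+ py+ fl+, are the double crossovers. Comparing them with the parentals, only the v allele has switched, so v is the middle locus and the order is fl – v – py.
Crossovers in the v–py interval produce the single-crossover classes v+ py+ fl and v py fl+ (33 + 35 = 68) plus the double crossovers (13).
RF(v–py) = (68 + 13) / 508 = 81/508 = 0.1594 → 15.9 m.u.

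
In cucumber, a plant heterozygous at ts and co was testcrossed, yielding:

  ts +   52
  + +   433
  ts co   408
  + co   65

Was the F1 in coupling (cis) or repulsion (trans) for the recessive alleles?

cis

The two most frequent classes are + + (433) and ts co (408); these are the parental (non-recombinant) types.
So the F1 carried + + on one chromosome and ts co on the other — the recessive alleles are on the same chromosome (cis / coupling).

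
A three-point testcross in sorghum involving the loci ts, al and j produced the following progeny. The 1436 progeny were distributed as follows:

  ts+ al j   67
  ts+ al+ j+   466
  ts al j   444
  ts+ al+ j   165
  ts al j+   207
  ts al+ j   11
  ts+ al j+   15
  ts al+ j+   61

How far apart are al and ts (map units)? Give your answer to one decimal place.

10.7 map units

The two most frequent reciprocal classes, ts+ al+ j+ and ts al j, are the parental types, so the F1 was ts+ al+ j+ / ts al j.
The two rarest classes, ts+ al j+ and ts al+ j, are the double crossovers. Comparing them with the parentals, only the al allele has switched, so al is the middle locus and the order is ts – al – j.
Crossovers in the ts–al interval produce the single-crossover classes ts al+ j+ and ts+ al j (61 + 67 = 128) plus the double crossovers (26).
RF(ts–al) = (128 + 26) / 1436 = 154/1436 = 0.1072 → 10.7 map units.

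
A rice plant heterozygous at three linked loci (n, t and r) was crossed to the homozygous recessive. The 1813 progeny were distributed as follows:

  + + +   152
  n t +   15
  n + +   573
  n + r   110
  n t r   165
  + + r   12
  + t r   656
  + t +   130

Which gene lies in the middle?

The two most frequent reciprocal classes, + t r and n + +, are the parental types, so the F1 was + t r / n + +.
The two rarest classes, + + r and n t +, are the double crossovers. Comparing them with the parentals, only the t allele has switched, so t is the middle locus and the order is r – t – n.

t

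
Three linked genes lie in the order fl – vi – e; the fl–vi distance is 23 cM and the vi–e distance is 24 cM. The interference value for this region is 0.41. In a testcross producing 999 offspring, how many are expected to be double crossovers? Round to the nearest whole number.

33

Map distances give recombination frequencies of 0.230 and 0.240 for the two intervals.
With interference 0.41 (so coincidence = 0.59), expected double-crossover frequency = 0.230 × 0.240 × 0.59 = 0.03257.
Expected number = 0.03257 × 999 = 32.54 ≈ 33.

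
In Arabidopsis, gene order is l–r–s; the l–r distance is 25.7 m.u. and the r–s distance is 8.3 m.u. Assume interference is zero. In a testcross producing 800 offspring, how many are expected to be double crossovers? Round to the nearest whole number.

Map distances give recombination frequencies of 0.257 and 0.083 for the two intervals.
With no interference, expected double-crossover frequency = 0.257 × 0.083 = 0.02133.
Expected number = 0.02133 × 800 = 17.06 ≈ 17.

17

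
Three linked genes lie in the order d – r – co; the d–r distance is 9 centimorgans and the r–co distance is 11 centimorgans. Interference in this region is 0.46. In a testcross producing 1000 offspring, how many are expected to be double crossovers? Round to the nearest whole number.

Map distances give recombination frequencies of 0.090 and 0.110 for the two intervals.
With interference 0.46 (so coincidence = 0.54), expected double-crossover frequency = 0.090 × 0.110 × 0.54 = 0.00535.
Expected number = 0.00535 × 1000 = 5.35 ≈ 5.

5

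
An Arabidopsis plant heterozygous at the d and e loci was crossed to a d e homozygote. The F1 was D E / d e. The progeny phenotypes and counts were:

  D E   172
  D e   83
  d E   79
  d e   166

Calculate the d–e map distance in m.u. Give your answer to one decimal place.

The recombinant classes are D e and d E: 83 + 79 = 162.
Recombination frequency = 162/500 = 0.3240 ≈ 32.4%, i.e. 32.4 m.u.

32.4 m.u.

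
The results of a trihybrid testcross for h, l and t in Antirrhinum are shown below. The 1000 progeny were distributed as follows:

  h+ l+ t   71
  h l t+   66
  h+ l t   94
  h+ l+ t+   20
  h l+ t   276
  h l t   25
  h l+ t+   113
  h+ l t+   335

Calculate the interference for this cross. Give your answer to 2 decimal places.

0.02

The two most frequent reciprocal classes, h+ l t+ and h l+ t, are the parental types, so the F1 was h+ l t+ / h l+ t.
The two rarest classes, h+ l+ t+ and h l t, are the double crossovers. Comparing them with the parentals, only the l allele has switched, so l is the middle locus and the order is t – l – h.
t–l: (207 + 45)/1000 = 0.2520; l–h: (137 + 45)/1000 = 0.1820.
Expected DCO frequency = 0.2520 × 0.1820 ≈ 0.04586; observed = 45/1000 ≈ 0.04500.
Coefficient of coincidence = 0.04500/0.04586 ≈ 0.98; interference = 1 − 0.98 = 0.02.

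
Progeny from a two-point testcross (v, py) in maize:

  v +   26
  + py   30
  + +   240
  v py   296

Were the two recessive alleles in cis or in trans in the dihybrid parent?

cis

The two most frequent classes are + + (240) and v py (296); these are the parental (non-recombinant) types.
So the F1 carried + + on one chromosome and v py on the other — the recessive alleles are on the same chromosome (cis / coupling).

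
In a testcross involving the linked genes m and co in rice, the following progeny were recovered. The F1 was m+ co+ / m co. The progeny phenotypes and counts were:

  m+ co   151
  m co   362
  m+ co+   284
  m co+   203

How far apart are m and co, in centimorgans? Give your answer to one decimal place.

35.4 centimorgans

The recombinant classes are m+ co and m co+: 151 + 203 = 354.
Recombination frequency = 354/1000 = 0.3540 ≈ 35.4%, i.e. 35.4 centimorgans.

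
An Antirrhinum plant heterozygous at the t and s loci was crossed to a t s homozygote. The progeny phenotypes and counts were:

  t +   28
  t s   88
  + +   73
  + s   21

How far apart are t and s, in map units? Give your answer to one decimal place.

The two most frequent classes, + + (73) and t s (88), are the parental types, so the F1 was + + / t s.
The recombinant classes are + s and t +: 21 + 28 = 49.
Recombination frequency = 49/210 = 0.2333 ≈ 23.3%, i.e. 23.3 map units.

23.3 map units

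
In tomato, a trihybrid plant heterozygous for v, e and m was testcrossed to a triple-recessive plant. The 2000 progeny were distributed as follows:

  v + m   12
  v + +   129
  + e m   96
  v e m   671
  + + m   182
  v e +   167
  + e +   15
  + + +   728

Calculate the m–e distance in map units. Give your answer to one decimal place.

18.8 map units

The two most frequent reciprocal classes, + + + and v e m, are the parental types, so the F1 was + + + / v e m.
The two rarest classes, + e + and v + m, are the double crossovers. Comparing them with the parentals, only the e allele has switched, so e is the middle locus and the order is v – e – m.
Crossovers in the e–m interval produce the single-crossover classes + + m and v e + (182 + 167 = 349) plus the double crossovers (27).
RF(e–m) = (349 + 27) / 2000 = 376/2000 = 0.1880 → 18.8 map units.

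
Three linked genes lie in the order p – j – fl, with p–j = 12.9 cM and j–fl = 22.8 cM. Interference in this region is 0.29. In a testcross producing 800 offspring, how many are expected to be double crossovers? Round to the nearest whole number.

Map distances give recombination frequencies of 0.129 and 0.228 for the two intervals.
With interference 0.29 (so coincidence = 0.71), expected double-crossover frequency = 0.129 × 0.228 × 0.71 = 0.02088.
Expected number = 0.02088 × 800 = 16.71 ≈ 17.

17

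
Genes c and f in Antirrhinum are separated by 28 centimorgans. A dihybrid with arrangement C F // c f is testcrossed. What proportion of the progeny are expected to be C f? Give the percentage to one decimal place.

A map distance of 28 centimorgans corresponds to a recombination frequency of 0.280.
The F1 is C F / c f, so C f is a recombinant gamete class with expected frequency r/2 = 0.280/2 = 0.1400.
That is 0.1400 = 14.0% of the progeny.

14.0%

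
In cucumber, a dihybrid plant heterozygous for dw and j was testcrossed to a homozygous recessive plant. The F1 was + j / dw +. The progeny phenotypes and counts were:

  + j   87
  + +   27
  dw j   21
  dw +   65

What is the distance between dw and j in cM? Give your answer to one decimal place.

24.0 cM

The recombinant classes are + + and dw j: 27 + 21 = 48.
Recombination frequency = 48/200 = 0.2400 ≈ 24.0%, i.e. 24.0 cM.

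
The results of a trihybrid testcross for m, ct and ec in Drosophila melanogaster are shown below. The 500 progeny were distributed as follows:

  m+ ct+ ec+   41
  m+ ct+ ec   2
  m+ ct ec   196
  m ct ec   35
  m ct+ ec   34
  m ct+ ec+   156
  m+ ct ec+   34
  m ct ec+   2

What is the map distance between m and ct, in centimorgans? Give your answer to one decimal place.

16.0 centimorgans

The two most frequent reciprocal classes, m ct+ ec+ and m+ ct ec, are the parental types, so the F1 was m ct+ ec+ / m+ ct ec.
The two rarest classes, m ct ec+ and m+ ct+ ec, are the double crossovers. Comparing them with the parentals, only the ct allele has switched, so ct is the middle locus and the order is m – ct – ec.
Crossovers in the m–ct interval produce the single-crossover classes m+ ct+ ec+ and m ct ec (41 + 35 = 76) plus the double crossovers (4).
RF(m–ct) = (76 + 4) / 500 = 80/500 = 0.1600 → 16.0 centimorgans.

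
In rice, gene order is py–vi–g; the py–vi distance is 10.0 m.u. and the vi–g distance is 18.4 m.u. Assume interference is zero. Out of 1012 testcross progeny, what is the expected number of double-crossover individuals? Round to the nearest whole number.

19

Map distances give recombination frequencies of 0.100 and 0.184 for the two intervals.
With no interference, expected double-crossover frequency = 0.100 × 0.184 = 0.01840.
Expected number = 0.01840 × 1012 = 18.62 ≈ 19.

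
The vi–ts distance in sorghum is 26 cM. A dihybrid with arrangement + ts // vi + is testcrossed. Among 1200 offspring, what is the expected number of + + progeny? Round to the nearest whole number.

A map distance of 26 cM corresponds to a recombination frequency of 0.260.
The F1 is + ts / vi +, so + + is a recombinant gamete class with expected frequency r/2 = 0.260/2 = 0.1300.
Expected number = 0.1300 × 1200 = 156.00 ≈ 156.

156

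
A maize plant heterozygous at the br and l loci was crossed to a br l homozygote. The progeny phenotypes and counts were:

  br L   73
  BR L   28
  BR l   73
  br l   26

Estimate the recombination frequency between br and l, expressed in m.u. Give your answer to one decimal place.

The two most frequent classes, BR l (73) and br L (73), are the parental types, so the F1 was BR l / br L.
The recombinant classes are BR L and br l: 28 + 26 = 54.
Recombination frequency = 54/200 = 0.2700 ≈ 27.0%, i.e. 27.0 m.u.

27.0 m.u.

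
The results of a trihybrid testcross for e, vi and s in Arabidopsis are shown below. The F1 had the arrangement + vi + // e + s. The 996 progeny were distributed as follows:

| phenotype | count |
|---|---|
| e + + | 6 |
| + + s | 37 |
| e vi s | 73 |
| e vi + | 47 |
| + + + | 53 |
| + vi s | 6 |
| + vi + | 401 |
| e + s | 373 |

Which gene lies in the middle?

s

The two rarest classes, + vi s and e + +, are the double crossovers. Comparing them with the parentals, only the s allele has switched, so s is the middle locus and the order is vi – s – e.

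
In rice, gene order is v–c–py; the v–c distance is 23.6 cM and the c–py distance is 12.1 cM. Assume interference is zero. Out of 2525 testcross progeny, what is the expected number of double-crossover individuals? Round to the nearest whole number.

Map distances give recombination frequencies of 0.236 and 0.121 for the two intervals.
With no interference, expected double-crossover frequency = 0.236 × 0.121 = 0.02856.
Expected number = 0.02856 × 2525 = 72.10 ≈ 72.

72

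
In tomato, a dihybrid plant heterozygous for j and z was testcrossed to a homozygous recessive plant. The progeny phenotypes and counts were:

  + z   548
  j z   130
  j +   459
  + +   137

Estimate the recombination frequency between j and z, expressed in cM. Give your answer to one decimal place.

21.0 cM

The two most frequent classes, + z (548) and j + (459), are the parental types, so the F1 was + z / j +.
The recombinant classes are + + and j z: 137 + 130 = 267.
Recombination frequency = 267/1274 = 0.2096 ≈ 21.0%, i.e. 21.0 cM.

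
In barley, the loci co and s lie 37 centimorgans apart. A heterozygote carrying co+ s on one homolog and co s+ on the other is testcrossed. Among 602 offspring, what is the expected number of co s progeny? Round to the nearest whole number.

A map distance of 37 centimorgans corresponds to a recombination frequency of 0.370.
The F1 is co+ s / co s+, so co s is a recombinant gamete class with expected frequency r/2 = 0.370/2 = 0.1850.
Expected number = 0.1850 × 602 = 111.37 ≈ 111.

111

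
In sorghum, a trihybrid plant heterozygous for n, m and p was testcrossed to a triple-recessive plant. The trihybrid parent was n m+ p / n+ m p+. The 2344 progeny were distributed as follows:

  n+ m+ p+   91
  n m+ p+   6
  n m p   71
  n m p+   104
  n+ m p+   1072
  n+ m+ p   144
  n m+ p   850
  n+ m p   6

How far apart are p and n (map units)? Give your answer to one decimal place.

The two rarest classes, n m+ p+ and n+ m p, are the double crossovers. Comparing them with the parentals, only the p allele has switched, so p is the middle locus and the order is m – p – n.
Crossovers in the p–n interval produce the single-crossover classes n+ m+ p and n m p+ (144 + 104 = 248) plus the double crossovers (12).
RF(p–n) = (248 + 12) / 2344 = 260/2344 = 0.1109 → 11.1 map units.

11.1 map units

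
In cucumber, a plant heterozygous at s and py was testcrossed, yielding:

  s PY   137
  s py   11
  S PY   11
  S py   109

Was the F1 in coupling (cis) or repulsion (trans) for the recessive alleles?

trans

The two most frequent classes are S py (109) and s PY (137); these are the parental (non-recombinant) types.
So the F1 carried S py on one chromosome and s PY on the other — the recessive alleles are on opposite chromosomes (trans / repulsion).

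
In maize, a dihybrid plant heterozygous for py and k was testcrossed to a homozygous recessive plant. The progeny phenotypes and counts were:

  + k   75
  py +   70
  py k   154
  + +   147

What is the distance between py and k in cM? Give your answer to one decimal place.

The two most frequent classes, + + (147) and py k (154), are the parental types, so the F1 was + + / py k.
The recombinant classes are + k and py +: 75 + 70 = 145.
Recombination frequency = 145/446 = 0.3251 ≈ 32.5%, i.e. 32.5 cM.

32.5 cM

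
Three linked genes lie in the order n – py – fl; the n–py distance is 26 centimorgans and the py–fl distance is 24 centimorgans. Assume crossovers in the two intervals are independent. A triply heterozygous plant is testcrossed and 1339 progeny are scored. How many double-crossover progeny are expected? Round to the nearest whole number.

Map distances give recombination frequencies of 0.260 and 0.240 for the two intervals.
With no interference, expected double-crossover frequency = 0.260 × 0.240 = 0.06240.
Expected number = 0.06240 × 1339 = 83.55 ≈ 84.

84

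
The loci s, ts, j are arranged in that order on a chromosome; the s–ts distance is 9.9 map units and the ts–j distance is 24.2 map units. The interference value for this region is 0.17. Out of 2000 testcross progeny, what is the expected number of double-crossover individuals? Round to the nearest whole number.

40

Map distances give recombination frequencies of 0.099 and 0.242 for the two intervals.
With interference 0.17 (so coincidence = 0.83), expected double-crossover frequency = 0.099 × 0.242 × 0.83 = 0.01989.
Expected number = 0.01989 × 2000 = 39.77 ≈ 40.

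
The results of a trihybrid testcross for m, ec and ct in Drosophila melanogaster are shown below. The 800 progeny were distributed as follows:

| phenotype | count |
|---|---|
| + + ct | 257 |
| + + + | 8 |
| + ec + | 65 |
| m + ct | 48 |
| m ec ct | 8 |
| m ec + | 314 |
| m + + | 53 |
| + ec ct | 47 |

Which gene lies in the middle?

ct

The two most frequent reciprocal classes, m ec + and + + ct, are the parental types, so the F1 was m ec + / + + ct.
The two rarest classes, m ec ct and + + +, are the double crossovers. Comparing them with the parentals, only the ct allele has switched, so ct is the middle locus and the order is m – ct – ec.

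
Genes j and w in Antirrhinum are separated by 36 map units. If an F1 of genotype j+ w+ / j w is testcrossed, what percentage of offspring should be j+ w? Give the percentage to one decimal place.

A map distance of 36 map units corresponds to a recombination frequency of 0.360.
The F1 is j+ w+ / j w, so j+ w is a recombinant gamete class with expected frequency r/2 = 0.360/2 = 0.1800.
That is 0.1800 = 18.0% of the progeny.

18.0%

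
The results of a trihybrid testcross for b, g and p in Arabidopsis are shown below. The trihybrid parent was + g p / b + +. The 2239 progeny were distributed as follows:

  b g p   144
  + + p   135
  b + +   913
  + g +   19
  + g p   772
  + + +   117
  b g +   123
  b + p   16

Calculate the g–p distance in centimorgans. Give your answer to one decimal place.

The two rarest classes, + g + and b + p, are the double crossovers. Comparing them with the parentals, only the p allele has switched, so p is the middle locus and the order is b – p – g.
Crossovers in the p–g interval produce the single-crossover classes + + p and b g + (135 + 123 = 258) plus the double crossovers (35).
RF(p–g) = (258 + 35) / 2239 = 293/2239 = 0.1309 → 13.1 centimorgans.

13.1 centimorgans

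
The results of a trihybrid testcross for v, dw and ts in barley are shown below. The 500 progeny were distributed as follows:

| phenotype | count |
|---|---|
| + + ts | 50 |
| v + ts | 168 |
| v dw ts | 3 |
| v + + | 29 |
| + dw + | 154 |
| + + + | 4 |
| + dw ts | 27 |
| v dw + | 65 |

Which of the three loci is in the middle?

The two most frequent reciprocal classes, v + ts and + dw +, are the parental types, so the F1 was v + ts / + dw +.
The two rarest classes, v dw ts and + + +, are the double crossovers. Comparing them with the parentals, only the dw allele has switched, so dw is the middle locus and the order is v – dw – ts.

dw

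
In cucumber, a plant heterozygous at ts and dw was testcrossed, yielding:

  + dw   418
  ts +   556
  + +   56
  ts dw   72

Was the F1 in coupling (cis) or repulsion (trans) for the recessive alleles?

The two most frequent classes are + dw (418) and ts + (556); these are the parental (non-recombinant) types.
So the F1 carried + dw on one chromosome and ts + on the other — the recessive alleles are on opposite chromosomes (trans / repulsion).

trans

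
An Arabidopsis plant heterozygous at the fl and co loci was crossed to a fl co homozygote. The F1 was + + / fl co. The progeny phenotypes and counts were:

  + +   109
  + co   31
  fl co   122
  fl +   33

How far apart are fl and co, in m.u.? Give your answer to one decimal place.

21.7 m.u.

The recombinant classes are + co and fl +: 31 + 33 = 64.
Recombination frequency = 64/295 = 0.2169 ≈ 21.7%, i.e. 21.7 m.u.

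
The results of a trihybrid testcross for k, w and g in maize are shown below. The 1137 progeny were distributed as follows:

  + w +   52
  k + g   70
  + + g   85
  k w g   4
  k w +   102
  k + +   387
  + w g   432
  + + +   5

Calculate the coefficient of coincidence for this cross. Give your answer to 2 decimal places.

0.40

The two most frequent reciprocal classes, k + + and + w g, are the parental types, so the F1 was k + + / + w g.
The two rarest classes, + + + and k w g, are the double crossovers. Comparing them with the parentals, only the k allele has switched, so k is the middle locus and the order is w – k – g.
w–k: (187 + 9)/1137 = 0.1724; k–g: (122 + 9)/1137 = 0.1152.
Expected DCO frequency = 0.1724 × 0.1152 ≈ 0.01986; observed = 9/1137 ≈ 0.00792.
Coefficient of coincidence = 0.00792/0.01986 ≈ 0.40.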